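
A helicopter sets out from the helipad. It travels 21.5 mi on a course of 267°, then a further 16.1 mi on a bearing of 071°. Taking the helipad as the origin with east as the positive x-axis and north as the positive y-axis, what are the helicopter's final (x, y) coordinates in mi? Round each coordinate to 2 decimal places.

Leg 1 (267°, 21.5 mi): east 21.5 sin 267° = -21.47, north 21.5 cos 267° = -1.13
Leg 2 (071°, 16.1 mi): east 16.1 sin 71° = 15.22, north 16.1 cos 71° = 5.24
Summing: -6.25 mi east, 4.12 mi north → (-6.25, 4.12).

(-6.25, 4.12)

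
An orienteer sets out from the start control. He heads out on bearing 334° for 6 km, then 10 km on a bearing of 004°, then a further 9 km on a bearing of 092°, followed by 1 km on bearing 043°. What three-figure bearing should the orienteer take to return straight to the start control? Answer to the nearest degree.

Leg 1 (334°, 6 km): east 6 sin 334° = -2.63, north 6 cos 334° = 5.39
Leg 2 (004°, 10 km): east 10 sin 4° = 0.70, north 10 cos 4° = 9.98
Leg 3 (092°, 9 km): east 9 sin 92° = 8.99, north 9 cos 92° = -0.31
Leg 4 (043°, 1 km): east 1 sin 43° = 0.68, north 1 cos 43° = 0.73
Net displacement: 7.74 east, 15.79 north. Direction back to start is (-7.74, -15.79): bearing = atan2(-7.74, -15.79) mod 360° = 206.13° ≈ 206°.

206°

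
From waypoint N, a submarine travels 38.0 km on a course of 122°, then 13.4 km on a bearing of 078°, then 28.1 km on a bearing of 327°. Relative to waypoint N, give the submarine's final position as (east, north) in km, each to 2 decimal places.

(30.03, 6.22)

Leg 1 (122°, 38.0 km): east 38.0 sin 122° = 32.23, north 38.0 cos 122° = -20.14
Leg 2 (078°, 13.4 km): east 13.4 sin 78° = 13.11, north 13.4 cos 78° = 2.79
Leg 3 (327°, 28.1 km): east 28.1 sin 327° = -15.30, north 28.1 cos 327° = 23.57
Summing: 30.03 km east, 6.22 km north → (30.03, 6.22).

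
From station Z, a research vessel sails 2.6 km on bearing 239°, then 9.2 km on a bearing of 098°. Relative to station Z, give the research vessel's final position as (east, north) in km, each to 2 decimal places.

Leg 1 (239°, 2.6 km): east 2.6 sin 239° = -2.23, north 2.6 cos 239° = -1.34
Leg 2 (098°, 9.2 km): east 9.2 sin 98° = 9.11, north 9.2 cos 98° = -1.28
Summing: 6.88 km east, -2.62 km north → (6.88, -2.62).

(6.88, -2.62)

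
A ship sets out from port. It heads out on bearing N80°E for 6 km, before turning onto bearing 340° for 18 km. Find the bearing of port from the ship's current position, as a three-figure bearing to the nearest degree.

Leg 1 (N80°E, 6 km): east 6 sin 80° = 5.91, north 6 cos 80° = 1.04
Leg 2 (340°, 18 km): east 18 sin 340° = -6.16, north 18 cos 340° = 16.91
Net displacement: -0.25 east, 17.96 north. Direction back to start is (0.25, -17.96): bearing = atan2(0.25, -17.96) mod 360° = 179.21° ≈ 179°.

179°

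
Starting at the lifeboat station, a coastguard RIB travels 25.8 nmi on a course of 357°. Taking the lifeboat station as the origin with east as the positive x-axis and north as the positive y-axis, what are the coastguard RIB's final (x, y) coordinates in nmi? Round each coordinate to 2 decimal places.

(-1.35, 25.76)

Leg 1 (357°, 25.8 nmi): east 25.8 sin 357° = -1.35, north 25.8 cos 357° = 25.76
Summing: -1.35 nmi east, 25.76 nmi north → (-1.35, 25.76).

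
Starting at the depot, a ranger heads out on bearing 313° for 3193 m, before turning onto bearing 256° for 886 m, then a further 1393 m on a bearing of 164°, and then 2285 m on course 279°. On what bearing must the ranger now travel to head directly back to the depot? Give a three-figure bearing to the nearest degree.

Leg 1 (313°, 3193 m): east 3193 sin 313° = -2335.21, north 3193 cos 313° = 2177.62
Leg 2 (256°, 886 m): east 886 sin 256° = -859.68, north 886 cos 256° = -214.34
Leg 3 (164°, 1393 m): east 1393 sin 164° = 383.96, north 1393 cos 164° = -1339.04
Leg 4 (279°, 2285 m): east 2285 sin 279° = -2256.87, north 2285 cos 279° = 357.45
Net displacement: -5067.80 east, 981.69 north. Direction back to start is (5067.80, -981.69): bearing = atan2(5067.80, -981.69) mod 360° = 100.96° ≈ 101°.

101°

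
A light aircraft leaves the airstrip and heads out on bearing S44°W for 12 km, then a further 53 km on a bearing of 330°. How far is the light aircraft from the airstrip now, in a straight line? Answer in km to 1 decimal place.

Leg 1 (S44°W, 12 km): east 12 sin 224° = -8.34, north 12 cos 224° = -8.63
Leg 2 (330°, 53 km): east 53 sin 330° = -26.50, north 53 cos 330° = 45.90
Net: -34.84 east, 37.27 north. Distance = √((-34.84)² + (37.27)²) = 51.014 km.

51.0 km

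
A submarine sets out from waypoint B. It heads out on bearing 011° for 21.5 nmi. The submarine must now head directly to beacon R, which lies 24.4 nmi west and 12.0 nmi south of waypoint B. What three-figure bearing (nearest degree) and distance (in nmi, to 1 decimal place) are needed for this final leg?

Leg 1 (011°, 21.5 nmi): east 21.5 sin 11° = 4.10, north 21.5 cos 11° = 21.10
Current position: (4.10, 21.10). Target: (-24.4, -12.0). Remaining: Δeast = -28.50, Δnorth = -33.10.
Bearing = atan2(-28.50, -33.10) mod 360° = 220.73°; distance = √((-28.50)² + (-33.10)²) = 43.684 nmi.

221°, 43.7 nmi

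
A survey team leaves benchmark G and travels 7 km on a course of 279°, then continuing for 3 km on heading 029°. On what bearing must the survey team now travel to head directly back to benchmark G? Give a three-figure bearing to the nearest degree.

124°

Leg 1 (279°, 7 km): east 7 sin 279° = -6.91, north 7 cos 279° = 1.10
Leg 2 (029°, 3 km): east 3 sin 29° = 1.45, north 3 cos 29° = 2.62
Net displacement: -5.46 east, 3.72 north. Direction back to start is (5.46, -3.72): bearing = atan2(5.46, -3.72) mod 360° = 124.26° ≈ 124°.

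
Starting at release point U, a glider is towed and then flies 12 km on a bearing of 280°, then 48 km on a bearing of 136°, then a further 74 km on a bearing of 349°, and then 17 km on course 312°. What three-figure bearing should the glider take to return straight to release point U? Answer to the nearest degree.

Leg 1 (280°, 12 km): east 12 sin 280° = -11.82, north 12 cos 280° = 2.08
Leg 2 (136°, 48 km): east 48 sin 136° = 33.34, north 48 cos 136° = -34.53
Leg 3 (349°, 74 km): east 74 sin 349° = -14.12, north 74 cos 349° = 72.64
Leg 4 (312°, 17 km): east 17 sin 312° = -12.63, north 17 cos 312° = 11.38
Net displacement: -5.23 east, 51.57 north. Direction back to start is (5.23, -51.57): bearing = atan2(5.23, -51.57) mod 360° = 174.21° ≈ 174°.

174°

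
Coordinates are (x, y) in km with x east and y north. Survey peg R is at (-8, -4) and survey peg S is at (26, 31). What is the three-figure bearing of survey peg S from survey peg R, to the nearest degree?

044°

Δeast = 26 − -8 = 34.00; Δnorth = 31 − -4 = 35.00.
Bearing = atan2(Δeast, Δnorth) mod 360° = 44.17° ≈ 044°.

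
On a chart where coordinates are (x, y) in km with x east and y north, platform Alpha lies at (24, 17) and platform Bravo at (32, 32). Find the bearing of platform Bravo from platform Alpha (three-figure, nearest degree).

Δeast = 32 − 24 = 8.00; Δnorth = 32 − 17 = 15.00.
Bearing = atan2(Δeast, Δnorth) mod 360° = 28.07° ≈ 028°.

028°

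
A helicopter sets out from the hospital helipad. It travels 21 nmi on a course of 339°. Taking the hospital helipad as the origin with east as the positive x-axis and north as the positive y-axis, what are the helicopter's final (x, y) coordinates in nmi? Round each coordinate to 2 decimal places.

Leg 1 (339°, 21 nmi): east 21 sin 339° = -7.53, north 21 cos 339° = 19.61
Summing: -7.53 nmi east, 19.61 nmi north → (-7.53, 19.61).

(-7.53, 19.61)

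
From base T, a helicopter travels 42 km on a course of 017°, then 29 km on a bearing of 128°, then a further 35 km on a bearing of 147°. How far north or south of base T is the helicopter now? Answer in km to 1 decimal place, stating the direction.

Leg 1 (017°, 42 km): east 42 sin 17° = 12.28, north 42 cos 17° = 40.16
Leg 2 (128°, 29 km): east 29 sin 128° = 22.85, north 29 cos 128° = -17.85
Leg 3 (147°, 35 km): east 35 sin 147° = 19.06, north 35 cos 147° = -29.35
Net north component: -7.04 km.

7.0 km south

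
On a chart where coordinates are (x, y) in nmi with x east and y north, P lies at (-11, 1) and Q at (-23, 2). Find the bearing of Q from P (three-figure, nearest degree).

275°

Δeast = -23 − -11 = -12.00; Δnorth = 2 − 1 = 1.00.
Bearing = atan2(Δeast, Δnorth) mod 360° = 274.76° ≈ 275°.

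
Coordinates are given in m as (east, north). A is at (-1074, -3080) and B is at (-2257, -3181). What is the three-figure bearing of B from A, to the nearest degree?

265°

Δeast = -2257 − -1074 = -1183.00; Δnorth = -3181 − -3080 = -101.00.
Bearing = atan2(Δeast, Δnorth) mod 360° = 265.12° ≈ 265°.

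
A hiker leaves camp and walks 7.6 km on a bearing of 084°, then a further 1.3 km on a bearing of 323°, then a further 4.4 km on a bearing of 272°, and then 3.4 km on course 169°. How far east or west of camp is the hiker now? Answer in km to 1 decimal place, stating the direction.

3.0 km east

Leg 1 (084°, 7.6 km): east 7.6 sin 84° = 7.56, north 7.6 cos 84° = 0.79
Leg 2 (323°, 1.3 km): east 1.3 sin 323° = -0.78, north 1.3 cos 323° = 1.04
Leg 3 (272°, 4.4 km): east 4.4 sin 272° = -4.40, north 4.4 cos 272° = 0.15
Leg 4 (169°, 3.4 km): east 3.4 sin 169° = 0.65, north 3.4 cos 169° = -3.34
Net east component: 3.03 km.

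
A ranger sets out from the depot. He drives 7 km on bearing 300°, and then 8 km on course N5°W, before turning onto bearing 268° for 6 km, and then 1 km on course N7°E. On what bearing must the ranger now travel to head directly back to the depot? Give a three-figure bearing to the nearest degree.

Leg 1 (300°, 7 km): east 7 sin 300° = -6.06, north 7 cos 300° = 3.50
Leg 2 (N5°W, 8 km): east 8 sin 355° = -0.70, north 8 cos 355° = 7.97
Leg 3 (268°, 6 km): east 6 sin 268° = -6.00, north 6 cos 268° = -0.21
Leg 4 (N7°E, 1 km): east 1 sin 7° = 0.12, north 1 cos 7° = 0.99
Net displacement: -12.63 east, 12.25 north. Direction back to start is (12.63, -12.25): bearing = atan2(12.63, -12.25) mod 360° = 134.12° ≈ 134°.

134°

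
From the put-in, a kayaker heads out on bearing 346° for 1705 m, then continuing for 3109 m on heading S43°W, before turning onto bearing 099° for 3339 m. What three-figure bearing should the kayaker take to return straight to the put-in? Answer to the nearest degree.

Leg 1 (346°, 1705 m): east 1705 sin 346° = -412.48, north 1705 cos 346° = 1654.35
Leg 2 (S43°W, 3109 m): east 3109 sin 223° = -2120.33, north 3109 cos 223° = -2273.78
Leg 3 (099°, 3339 m): east 3339 sin 99° = 3297.89, north 3339 cos 99° = -522.33
Net displacement: 765.08 east, -1141.76 north. Direction back to start is (-765.08, 1141.76): bearing = atan2(-765.08, 1141.76) mod 360° = 326.17° ≈ 326°.

326°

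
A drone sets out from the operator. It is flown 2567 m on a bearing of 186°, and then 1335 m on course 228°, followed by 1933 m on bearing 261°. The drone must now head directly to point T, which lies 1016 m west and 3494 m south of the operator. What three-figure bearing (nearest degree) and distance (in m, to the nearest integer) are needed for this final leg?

Leg 1 (186°, 2567 m): east 2567 sin 186° = -268.32, north 2567 cos 186° = -2552.94
Leg 2 (228°, 1335 m): east 1335 sin 228° = -992.10, north 1335 cos 228° = -893.29
Leg 3 (261°, 1933 m): east 1933 sin 261° = -1909.20, north 1933 cos 261° = -302.39
Current position: (-3169.62, -3748.61). Target: (-1016, -3494). Remaining: Δeast = 2153.62, Δnorth = 254.61.
Bearing = atan2(2153.62, 254.61) mod 360° = 83.26°; distance = √((2153.62)² + (254.61)²) = 2168.623 m.

083°, 2169 m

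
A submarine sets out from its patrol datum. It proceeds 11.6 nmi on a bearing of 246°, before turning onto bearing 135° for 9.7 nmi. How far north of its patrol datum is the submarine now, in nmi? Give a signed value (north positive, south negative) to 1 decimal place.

Leg 1 (246°, 11.6 nmi): east 11.6 sin 246° = -10.60, north 11.6 cos 246° = -4.72
Leg 2 (135°, 9.7 nmi): east 9.7 sin 135° = 6.86, north 9.7 cos 135° = -6.86
Net north component: -11.58 nmi.

-11.6 nmi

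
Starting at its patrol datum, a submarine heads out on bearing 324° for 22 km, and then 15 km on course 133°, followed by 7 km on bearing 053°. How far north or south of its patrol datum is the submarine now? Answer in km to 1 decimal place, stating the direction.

Leg 1 (324°, 22 km): east 22 sin 324° = -12.93, north 22 cos 324° = 17.80
Leg 2 (133°, 15 km): east 15 sin 133° = 10.97, north 15 cos 133° = -10.23
Leg 3 (053°, 7 km): east 7 sin 53° = 5.59, north 7 cos 53° = 4.21
Net north component: 11.78 km.

11.8 km north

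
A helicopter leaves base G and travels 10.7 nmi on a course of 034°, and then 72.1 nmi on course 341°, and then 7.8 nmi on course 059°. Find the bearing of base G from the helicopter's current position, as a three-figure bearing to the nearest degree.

172°

Leg 1 (034°, 10.7 nmi): east 10.7 sin 34° = 5.98, north 10.7 cos 34° = 8.87
Leg 2 (341°, 72.1 nmi): east 72.1 sin 341° = -23.47, north 72.1 cos 341° = 68.17
Leg 3 (059°, 7.8 nmi): east 7.8 sin 59° = 6.69, north 7.8 cos 59° = 4.02
Net displacement: -10.80 east, 81.06 north. Direction back to start is (10.80, -81.06): bearing = atan2(10.80, -81.06) mod 360° = 172.41° ≈ 172°.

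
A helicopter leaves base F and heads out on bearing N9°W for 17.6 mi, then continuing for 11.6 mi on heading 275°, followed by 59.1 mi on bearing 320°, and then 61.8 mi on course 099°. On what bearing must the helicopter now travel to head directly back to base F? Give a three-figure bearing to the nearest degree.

Leg 1 (N9°W, 17.6 mi): east 17.6 sin 351° = -2.75, north 17.6 cos 351° = 17.38
Leg 2 (275°, 11.6 mi): east 11.6 sin 275° = -11.56, north 11.6 cos 275° = 1.01
Leg 3 (320°, 59.1 mi): east 59.1 sin 320° = -37.99, north 59.1 cos 320° = 45.27
Leg 4 (099°, 61.8 mi): east 61.8 sin 99° = 61.04, north 61.8 cos 99° = -9.67
Net displacement: 8.74 east, 54.00 north. Direction back to start is (-8.74, -54.00): bearing = atan2(-8.74, -54.00) mod 360° = 189.20° ≈ 189°.

189°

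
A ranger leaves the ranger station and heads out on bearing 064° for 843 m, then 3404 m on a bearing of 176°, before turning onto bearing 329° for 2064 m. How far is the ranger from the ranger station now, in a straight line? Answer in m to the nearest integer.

Leg 1 (064°, 843 m): east 843 sin 64° = 757.68, north 843 cos 64° = 369.55
Leg 2 (176°, 3404 m): east 3404 sin 176° = 237.45, north 3404 cos 176° = -3395.71
Leg 3 (329°, 2064 m): east 2064 sin 329° = -1063.04, north 2064 cos 329° = 1769.19
Net: -67.90 east, -1256.97 north. Distance = √((-67.90)² + (-1256.97)²) = 1258.801 m.

1259 m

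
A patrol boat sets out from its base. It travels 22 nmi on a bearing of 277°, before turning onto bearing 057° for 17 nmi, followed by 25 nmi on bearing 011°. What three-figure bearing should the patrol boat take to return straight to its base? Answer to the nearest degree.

Leg 1 (277°, 22 nmi): east 22 sin 277° = -21.84, north 22 cos 277° = 2.68
Leg 2 (057°, 17 nmi): east 17 sin 57° = 14.26, north 17 cos 57° = 9.26
Leg 3 (011°, 25 nmi): east 25 sin 11° = 4.77, north 25 cos 11° = 24.54
Net displacement: -2.81 east, 36.48 north. Direction back to start is (2.81, -36.48): bearing = atan2(2.81, -36.48) mod 360° = 175.60° ≈ 176°.

176°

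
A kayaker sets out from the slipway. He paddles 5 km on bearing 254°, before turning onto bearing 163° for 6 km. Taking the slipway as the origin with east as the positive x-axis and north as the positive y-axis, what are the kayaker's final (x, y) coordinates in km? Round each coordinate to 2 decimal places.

Leg 1 (254°, 5 km): east 5 sin 254° = -4.81, north 5 cos 254° = -1.38
Leg 2 (163°, 6 km): east 6 sin 163° = 1.75, north 6 cos 163° = -5.74
Summing: -3.05 km east, -7.12 km north → (-3.05, -7.12).

(-3.05, -7.12)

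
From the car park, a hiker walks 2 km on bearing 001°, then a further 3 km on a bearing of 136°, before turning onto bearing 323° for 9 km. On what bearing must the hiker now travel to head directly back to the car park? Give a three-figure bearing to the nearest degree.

155°

Leg 1 (001°, 2 km): east 2 sin 1° = 0.03, north 2 cos 1° = 2.00
Leg 2 (136°, 3 km): east 3 sin 136° = 2.08, north 3 cos 136° = -2.16
Leg 3 (323°, 9 km): east 9 sin 323° = -5.42, north 9 cos 323° = 7.19
Net displacement: -3.30 east, 7.03 north. Direction back to start is (3.30, -7.03): bearing = atan2(3.30, -7.03) mod 360° = 154.87° ≈ 155°.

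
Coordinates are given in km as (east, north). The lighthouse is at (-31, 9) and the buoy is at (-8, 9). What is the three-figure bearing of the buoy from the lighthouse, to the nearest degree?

Δeast = -8 − -31 = 23.00; Δnorth = 9 − 9 = 0.00.
Bearing = atan2(Δeast, Δnorth) mod 360° = 90.00° ≈ 090°.

090°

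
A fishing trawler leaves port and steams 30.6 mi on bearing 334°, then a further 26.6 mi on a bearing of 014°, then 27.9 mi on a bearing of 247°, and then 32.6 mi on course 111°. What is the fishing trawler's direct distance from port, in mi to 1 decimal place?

Leg 1 (334°, 30.6 mi): east 30.6 sin 334° = -13.41, north 30.6 cos 334° = 27.50
Leg 2 (014°, 26.6 mi): east 26.6 sin 14° = 6.44, north 26.6 cos 14° = 25.81
Leg 3 (247°, 27.9 mi): east 27.9 sin 247° = -25.68, north 27.9 cos 247° = -10.90
Leg 4 (111°, 32.6 mi): east 32.6 sin 111° = 30.43, north 32.6 cos 111° = -11.68
Net: -2.23 east, 30.73 north. Distance = √((-2.23)² + (30.73)²) = 30.809 mi.

30.8 mi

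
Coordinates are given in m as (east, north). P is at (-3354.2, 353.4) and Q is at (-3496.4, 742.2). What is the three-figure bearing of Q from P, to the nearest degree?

Δeast = -3496.4 − -3354.2 = -142.20; Δnorth = 742.2 − 353.4 = 388.80.
Bearing = atan2(Δeast, Δnorth) mod 360° = 339.91° ≈ 340°.

340°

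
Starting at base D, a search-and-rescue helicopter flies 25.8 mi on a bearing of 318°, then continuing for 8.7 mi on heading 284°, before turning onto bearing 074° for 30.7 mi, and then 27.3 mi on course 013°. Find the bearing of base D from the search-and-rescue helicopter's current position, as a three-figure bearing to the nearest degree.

Leg 1 (318°, 25.8 mi): east 25.8 sin 318° = -17.26, north 25.8 cos 318° = 19.17
Leg 2 (284°, 8.7 mi): east 8.7 sin 284° = -8.44, north 8.7 cos 284° = 2.10
Leg 3 (074°, 30.7 mi): east 30.7 sin 74° = 29.51, north 30.7 cos 74° = 8.46
Leg 4 (013°, 27.3 mi): east 27.3 sin 13° = 6.14, north 27.3 cos 13° = 26.60
Net displacement: 9.95 east, 56.34 north. Direction back to start is (-9.95, -56.34): bearing = atan2(-9.95, -56.34) mod 360° = 190.01° ≈ 190°.

190°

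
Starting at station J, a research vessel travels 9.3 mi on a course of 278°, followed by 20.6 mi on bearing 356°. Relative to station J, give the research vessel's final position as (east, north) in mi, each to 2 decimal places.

Leg 1 (278°, 9.3 mi): east 9.3 sin 278° = -9.21, north 9.3 cos 278° = 1.29
Leg 2 (356°, 20.6 mi): east 20.6 sin 356° = -1.44, north 20.6 cos 356° = 20.55
Summing: -10.65 mi east, 21.84 mi north → (-10.65, 21.84).

(-10.65, 21.84)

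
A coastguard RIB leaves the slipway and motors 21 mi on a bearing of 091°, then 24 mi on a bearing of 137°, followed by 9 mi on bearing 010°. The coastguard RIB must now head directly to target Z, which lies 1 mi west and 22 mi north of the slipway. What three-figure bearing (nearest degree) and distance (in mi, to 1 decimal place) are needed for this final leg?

Leg 1 (091°, 21 mi): east 21 sin 91° = 21.00, north 21 cos 91° = -0.37
Leg 2 (137°, 24 mi): east 24 sin 137° = 16.37, north 24 cos 137° = -17.55
Leg 3 (010°, 9 mi): east 9 sin 10° = 1.56, north 9 cos 10° = 8.86
Current position: (38.93, -9.06). Target: (-1, 22). Remaining: Δeast = -39.93, Δnorth = 31.06.
Bearing = atan2(-39.93, 31.06) mod 360° = 307.88°; distance = √((-39.93)² + (31.06)²) = 50.583 mi.

308°, 50.6 mi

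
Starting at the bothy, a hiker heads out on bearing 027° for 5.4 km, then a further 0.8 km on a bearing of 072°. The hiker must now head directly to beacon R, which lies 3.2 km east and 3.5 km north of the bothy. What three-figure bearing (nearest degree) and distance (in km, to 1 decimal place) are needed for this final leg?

180°, 1.6 km

Leg 1 (027°, 5.4 km): east 5.4 sin 27° = 2.45, north 5.4 cos 27° = 4.81
Leg 2 (072°, 0.8 km): east 0.8 sin 72° = 0.76, north 0.8 cos 72° = 0.25
Current position: (3.21, 5.06). Target: (3.2, 3.5). Remaining: Δeast = -0.01, Δnorth = -1.56.
Bearing = atan2(-0.01, -1.56) mod 360° = 180.46°; distance = √((-0.01)² + (-1.56)²) = 1.559 km.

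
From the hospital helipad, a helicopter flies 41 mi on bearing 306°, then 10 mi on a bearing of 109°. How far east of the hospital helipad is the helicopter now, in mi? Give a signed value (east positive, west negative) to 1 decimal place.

-23.7 mi

Leg 1 (306°, 41 mi): east 41 sin 306° = -33.17, north 41 cos 306° = 24.10
Leg 2 (109°, 10 mi): east 10 sin 109° = 9.46, north 10 cos 109° = -3.26
Net east component: -23.71 mi.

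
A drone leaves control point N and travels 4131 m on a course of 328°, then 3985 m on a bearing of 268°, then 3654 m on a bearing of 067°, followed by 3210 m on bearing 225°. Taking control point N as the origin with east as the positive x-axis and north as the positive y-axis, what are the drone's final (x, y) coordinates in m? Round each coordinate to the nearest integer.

Leg 1 (328°, 4131 m): east 4131 sin 328° = -2189.10, north 4131 cos 328° = 3503.29
Leg 2 (268°, 3985 m): east 3985 sin 268° = -3982.57, north 3985 cos 268° = -139.07
Leg 3 (067°, 3654 m): east 3654 sin 67° = 3363.52, north 3654 cos 67° = 1427.73
Leg 4 (225°, 3210 m): east 3210 sin 225° = -2269.81, north 3210 cos 225° = -2269.81
Summing: -5077.96 m east, 2522.13 m north → (-5078, 2522).

(-5078, 2522)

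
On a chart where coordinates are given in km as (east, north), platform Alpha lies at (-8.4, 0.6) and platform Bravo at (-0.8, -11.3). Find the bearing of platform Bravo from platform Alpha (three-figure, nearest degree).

147°

Δeast = -0.8 − -8.4 = 7.60; Δnorth = -11.3 − 0.6 = -11.90.
Bearing = atan2(Δeast, Δnorth) mod 360° = 147.44° ≈ 147°.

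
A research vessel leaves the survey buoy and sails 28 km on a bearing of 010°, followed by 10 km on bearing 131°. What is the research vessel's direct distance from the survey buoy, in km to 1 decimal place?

Leg 1 (010°, 28 km): east 28 sin 10° = 4.86, north 28 cos 10° = 27.57
Leg 2 (131°, 10 km): east 10 sin 131° = 7.55, north 10 cos 131° = -6.56
Net: 12.41 east, 21.01 north. Distance = √((12.41)² + (21.01)²) = 24.404 km.

24.4 km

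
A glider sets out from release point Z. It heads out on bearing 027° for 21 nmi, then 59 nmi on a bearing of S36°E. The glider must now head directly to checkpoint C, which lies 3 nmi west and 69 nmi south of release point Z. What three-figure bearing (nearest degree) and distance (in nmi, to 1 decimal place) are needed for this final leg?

230°, 61.9 nmi

Leg 1 (027°, 21 nmi): east 21 sin 27° = 9.53, north 21 cos 27° = 18.71
Leg 2 (S36°E, 59 nmi): east 59 sin 144° = 34.68, north 59 cos 144° = -47.73
Current position: (44.21, -29.02). Target: (-3, -69). Remaining: Δeast = -47.21, Δnorth = -39.98.
Bearing = atan2(-47.21, -39.98) mod 360° = 229.74°; distance = √((-47.21)² + (-39.98)²) = 61.866 nmi.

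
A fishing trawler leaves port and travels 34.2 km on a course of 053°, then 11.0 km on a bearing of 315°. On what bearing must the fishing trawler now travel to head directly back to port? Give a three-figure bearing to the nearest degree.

215°

Leg 1 (053°, 34.2 km): east 34.2 sin 53° = 27.31, north 34.2 cos 53° = 20.58
Leg 2 (315°, 11.0 km): east 11.0 sin 315° = -7.78, north 11.0 cos 315° = 7.78
Net displacement: 19.54 east, 28.36 north. Direction back to start is (-19.54, -28.36): bearing = atan2(-19.54, -28.36) mod 360° = 214.56° ≈ 215°.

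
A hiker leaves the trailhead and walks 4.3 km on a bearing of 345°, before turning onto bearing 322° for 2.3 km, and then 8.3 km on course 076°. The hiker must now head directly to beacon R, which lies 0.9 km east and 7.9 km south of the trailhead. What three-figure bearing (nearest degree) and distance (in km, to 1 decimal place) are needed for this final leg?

Leg 1 (345°, 4.3 km): east 4.3 sin 345° = -1.11, north 4.3 cos 345° = 4.15
Leg 2 (322°, 2.3 km): east 2.3 sin 322° = -1.42, north 2.3 cos 322° = 1.81
Leg 3 (076°, 8.3 km): east 8.3 sin 76° = 8.05, north 8.3 cos 76° = 2.01
Current position: (5.52, 7.97). Target: (0.9, -7.9). Remaining: Δeast = -4.62, Δnorth = -15.87.
Bearing = atan2(-4.62, -15.87) mod 360° = 196.24°; distance = √((-4.62)² + (-15.87)²) = 16.534 km.

196°, 16.5 km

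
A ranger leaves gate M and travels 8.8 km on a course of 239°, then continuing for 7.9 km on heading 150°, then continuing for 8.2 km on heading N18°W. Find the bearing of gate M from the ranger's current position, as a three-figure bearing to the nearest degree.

Leg 1 (239°, 8.8 km): east 8.8 sin 239° = -7.54, north 8.8 cos 239° = -4.53
Leg 2 (150°, 7.9 km): east 7.9 sin 150° = 3.95, north 7.9 cos 150° = -6.84
Leg 3 (N18°W, 8.2 km): east 8.2 sin 342° = -2.53, north 8.2 cos 342° = 7.80
Net displacement: -6.13 east, -3.58 north. Direction back to start is (6.13, 3.58): bearing = atan2(6.13, 3.58) mod 360° = 59.74° ≈ 060°.

060°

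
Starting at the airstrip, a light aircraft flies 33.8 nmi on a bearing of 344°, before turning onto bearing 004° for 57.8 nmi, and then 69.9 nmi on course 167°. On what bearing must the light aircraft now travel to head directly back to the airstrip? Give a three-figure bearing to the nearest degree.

Leg 1 (344°, 33.8 nmi): east 33.8 sin 344° = -9.32, north 33.8 cos 344° = 32.49
Leg 2 (004°, 57.8 nmi): east 57.8 sin 4° = 4.03, north 57.8 cos 4° = 57.66
Leg 3 (167°, 69.9 nmi): east 69.9 sin 167° = 15.72, north 69.9 cos 167° = -68.11
Net displacement: 10.44 east, 22.04 north. Direction back to start is (-10.44, -22.04): bearing = atan2(-10.44, -22.04) mod 360° = 205.34° ≈ 205°.

205°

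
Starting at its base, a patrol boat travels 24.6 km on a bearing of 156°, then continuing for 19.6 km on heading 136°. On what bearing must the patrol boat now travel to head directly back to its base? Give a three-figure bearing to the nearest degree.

327°

Leg 1 (156°, 24.6 km): east 24.6 sin 156° = 10.01, north 24.6 cos 156° = -22.47
Leg 2 (136°, 19.6 km): east 19.6 sin 136° = 13.62, north 19.6 cos 136° = -14.10
Net displacement: 23.62 east, -36.57 north. Direction back to start is (-23.62, 36.57): bearing = atan2(-23.62, 36.57) mod 360° = 327.14° ≈ 327°.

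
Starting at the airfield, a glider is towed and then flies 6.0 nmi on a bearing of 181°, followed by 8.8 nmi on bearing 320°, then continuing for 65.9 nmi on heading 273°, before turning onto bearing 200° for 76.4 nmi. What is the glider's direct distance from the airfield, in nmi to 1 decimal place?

Leg 1 (181°, 6.0 nmi): east 6.0 sin 181° = -0.10, north 6.0 cos 181° = -6.00
Leg 2 (320°, 8.8 nmi): east 8.8 sin 320° = -5.66, north 8.8 cos 320° = 6.74
Leg 3 (273°, 65.9 nmi): east 65.9 sin 273° = -65.81, north 65.9 cos 273° = 3.45
Leg 4 (200°, 76.4 nmi): east 76.4 sin 200° = -26.13, north 76.4 cos 200° = -71.79
Net: -97.70 east, -67.60 north. Distance = √((-97.70)² + (-67.60)²) = 118.809 nmi.

118.8 nmi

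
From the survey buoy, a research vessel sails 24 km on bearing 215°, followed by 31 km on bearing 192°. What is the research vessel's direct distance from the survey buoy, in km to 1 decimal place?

53.9 km

Leg 1 (215°, 24 km): east 24 sin 215° = -13.77, north 24 cos 215° = -19.66
Leg 2 (192°, 31 km): east 31 sin 192° = -6.45, north 31 cos 192° = -30.32
Net: -20.21 east, -49.98 north. Distance = √((-20.21)² + (-49.98)²) = 53.914 km.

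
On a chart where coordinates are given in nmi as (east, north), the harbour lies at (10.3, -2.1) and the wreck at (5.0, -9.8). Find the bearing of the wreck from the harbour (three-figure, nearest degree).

Δeast = 5.0 − 10.3 = -5.30; Δnorth = -9.8 − -2.1 = -7.70.
Bearing = atan2(Δeast, Δnorth) mod 360° = 214.54° ≈ 215°.

215°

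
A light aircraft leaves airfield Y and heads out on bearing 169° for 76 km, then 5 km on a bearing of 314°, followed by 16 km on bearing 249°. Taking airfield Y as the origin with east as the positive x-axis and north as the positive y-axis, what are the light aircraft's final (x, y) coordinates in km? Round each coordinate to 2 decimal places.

Leg 1 (169°, 76 km): east 76 sin 169° = 14.50, north 76 cos 169° = -74.60
Leg 2 (314°, 5 km): east 5 sin 314° = -3.60, north 5 cos 314° = 3.47
Leg 3 (249°, 16 km): east 16 sin 249° = -14.94, north 16 cos 249° = -5.73
Summing: -4.03 km east, -76.86 km north → (-4.03, -76.86).

(-4.03, -76.86)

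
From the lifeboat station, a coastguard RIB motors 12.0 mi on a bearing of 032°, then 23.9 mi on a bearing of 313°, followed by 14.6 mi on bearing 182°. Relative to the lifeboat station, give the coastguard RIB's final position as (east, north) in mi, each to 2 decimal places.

Leg 1 (032°, 12.0 mi): east 12.0 sin 32° = 6.36, north 12.0 cos 32° = 10.18
Leg 2 (313°, 23.9 mi): east 23.9 sin 313° = -17.48, north 23.9 cos 313° = 16.30
Leg 3 (182°, 14.6 mi): east 14.6 sin 182° = -0.51, north 14.6 cos 182° = -14.59
Summing: -11.63 mi east, 11.89 mi north → (-11.63, 11.89).

(-11.63, 11.89)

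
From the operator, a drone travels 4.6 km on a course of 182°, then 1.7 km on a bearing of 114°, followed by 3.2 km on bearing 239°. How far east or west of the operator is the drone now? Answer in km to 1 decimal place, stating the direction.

Leg 1 (182°, 4.6 km): east 4.6 sin 182° = -0.16, north 4.6 cos 182° = -4.60
Leg 2 (114°, 1.7 km): east 1.7 sin 114° = 1.55, north 1.7 cos 114° = -0.69
Leg 3 (239°, 3.2 km): east 3.2 sin 239° = -2.74, north 3.2 cos 239° = -1.65
Net east component: -1.35 km.

1.4 km west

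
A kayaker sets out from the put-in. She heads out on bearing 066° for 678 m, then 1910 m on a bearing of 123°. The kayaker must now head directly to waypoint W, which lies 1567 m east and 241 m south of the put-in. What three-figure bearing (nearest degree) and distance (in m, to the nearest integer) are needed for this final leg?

309°, 838 m

Leg 1 (066°, 678 m): east 678 sin 66° = 619.38, north 678 cos 66° = 275.77
Leg 2 (123°, 1910 m): east 1910 sin 123° = 1601.86, north 1910 cos 123° = -1040.26
Current position: (2221.24, -764.49). Target: (1567, -241). Remaining: Δeast = -654.24, Δnorth = 523.49.
Bearing = atan2(-654.24, 523.49) mod 360° = 308.67°; distance = √((-654.24)² + (523.49)²) = 837.903 m.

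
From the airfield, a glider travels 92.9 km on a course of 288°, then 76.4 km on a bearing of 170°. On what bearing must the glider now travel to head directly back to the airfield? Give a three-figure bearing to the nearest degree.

Leg 1 (288°, 92.9 km): east 92.9 sin 288° = -88.35, north 92.9 cos 288° = 28.71
Leg 2 (170°, 76.4 km): east 76.4 sin 170° = 13.27, north 76.4 cos 170° = -75.24
Net displacement: -75.09 east, -46.53 north. Direction back to start is (75.09, 46.53): bearing = atan2(75.09, 46.53) mod 360° = 58.21° ≈ 058°.

058°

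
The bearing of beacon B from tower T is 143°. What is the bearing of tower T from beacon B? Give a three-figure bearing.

323°

Back-bearing = 143° + 180° = 323°.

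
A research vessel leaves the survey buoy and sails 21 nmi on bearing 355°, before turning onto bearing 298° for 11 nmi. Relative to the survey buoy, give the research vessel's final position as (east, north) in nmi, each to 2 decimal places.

(-11.54, 26.08)

Leg 1 (355°, 21 nmi): east 21 sin 355° = -1.83, north 21 cos 355° = 20.92
Leg 2 (298°, 11 nmi): east 11 sin 298° = -9.71, north 11 cos 298° = 5.16
Summing: -11.54 nmi east, 26.08 nmi north → (-11.54, 26.08).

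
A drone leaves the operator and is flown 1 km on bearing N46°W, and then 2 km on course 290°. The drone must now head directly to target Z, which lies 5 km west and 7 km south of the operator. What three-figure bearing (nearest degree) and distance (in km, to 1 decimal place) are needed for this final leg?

Leg 1 (N46°W, 1 km): east 1 sin 314° = -0.72, north 1 cos 314° = 0.69
Leg 2 (290°, 2 km): east 2 sin 290° = -1.88, north 2 cos 290° = 0.68
Current position: (-2.60, 1.38). Target: (-5, -7). Remaining: Δeast = -2.40, Δnorth = -8.38.
Bearing = atan2(-2.40, -8.38) mod 360° = 195.99°; distance = √((-2.40)² + (-8.38)²) = 8.716 km.

196°, 8.7 km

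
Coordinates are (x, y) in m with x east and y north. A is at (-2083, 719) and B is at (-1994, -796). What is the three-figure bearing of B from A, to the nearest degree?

177°

Δeast = -1994 − -2083 = 89.00; Δnorth = -796 − 719 = -1515.00.
Bearing = atan2(Δeast, Δnorth) mod 360° = 176.64° ≈ 177°.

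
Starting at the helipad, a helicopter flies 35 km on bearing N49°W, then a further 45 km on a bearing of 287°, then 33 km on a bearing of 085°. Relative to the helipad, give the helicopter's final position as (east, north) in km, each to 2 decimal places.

Leg 1 (N49°W, 35 km): east 35 sin 311° = -26.41, north 35 cos 311° = 22.96
Leg 2 (287°, 45 km): east 45 sin 287° = -43.03, north 45 cos 287° = 13.16
Leg 3 (085°, 33 km): east 33 sin 85° = 32.87, north 33 cos 85° = 2.88
Summing: -36.57 km east, 38.99 km north → (-36.57, 38.99).

(-36.57, 38.99)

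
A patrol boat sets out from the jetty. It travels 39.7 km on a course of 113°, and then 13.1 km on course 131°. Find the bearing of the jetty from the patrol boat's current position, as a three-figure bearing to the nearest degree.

297°

Leg 1 (113°, 39.7 km): east 39.7 sin 113° = 36.54, north 39.7 cos 113° = -15.51
Leg 2 (131°, 13.1 km): east 13.1 sin 131° = 9.89, north 13.1 cos 131° = -8.59
Net displacement: 46.43 east, -24.11 north. Direction back to start is (-46.43, 24.11): bearing = atan2(-46.43, 24.11) mod 360° = 297.44° ≈ 297°.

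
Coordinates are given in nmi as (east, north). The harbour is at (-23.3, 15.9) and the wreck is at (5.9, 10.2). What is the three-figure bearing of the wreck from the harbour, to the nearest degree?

Δeast = 5.9 − -23.3 = 29.20; Δnorth = 10.2 − 15.9 = -5.70.
Bearing = atan2(Δeast, Δnorth) mod 360° = 101.05° ≈ 101°.

101°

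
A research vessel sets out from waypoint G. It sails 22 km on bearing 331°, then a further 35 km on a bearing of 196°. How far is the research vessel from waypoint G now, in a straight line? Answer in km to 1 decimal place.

Leg 1 (331°, 22 km): east 22 sin 331° = -10.67, north 22 cos 331° = 19.24
Leg 2 (196°, 35 km): east 35 sin 196° = -9.65, north 35 cos 196° = -33.64
Net: -20.31 east, -14.40 north. Distance = √((-20.31)² + (-14.40)²) = 24.901 km.

24.9 km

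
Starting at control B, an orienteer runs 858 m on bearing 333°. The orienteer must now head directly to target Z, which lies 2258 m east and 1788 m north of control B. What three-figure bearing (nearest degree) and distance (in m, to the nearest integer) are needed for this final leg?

Leg 1 (333°, 858 m): east 858 sin 333° = -389.52, north 858 cos 333° = 764.48
Current position: (-389.52, 764.48). Target: (2258, 1788). Remaining: Δeast = 2647.52, Δnorth = 1023.52.
Bearing = atan2(2647.52, 1023.52) mod 360° = 68.86°; distance = √((2647.52)² + (1023.52)²) = 2838.480 m.

069°, 2838 m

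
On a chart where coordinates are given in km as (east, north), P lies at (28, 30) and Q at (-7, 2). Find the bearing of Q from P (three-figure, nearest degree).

Δeast = -7 − 28 = -35.00; Δnorth = 2 − 30 = -28.00.
Bearing = atan2(Δeast, Δnorth) mod 360° = 231.34° ≈ 231°.

231°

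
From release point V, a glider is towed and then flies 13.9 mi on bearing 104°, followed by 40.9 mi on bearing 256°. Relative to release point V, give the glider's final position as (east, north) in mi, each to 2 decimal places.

(-26.20, -13.26)

Leg 1 (104°, 13.9 mi): east 13.9 sin 104° = 13.49, north 13.9 cos 104° = -3.36
Leg 2 (256°, 40.9 mi): east 40.9 sin 256° = -39.69, north 40.9 cos 256° = -9.89
Summing: -26.20 mi east, -13.26 mi north → (-26.20, -13.26).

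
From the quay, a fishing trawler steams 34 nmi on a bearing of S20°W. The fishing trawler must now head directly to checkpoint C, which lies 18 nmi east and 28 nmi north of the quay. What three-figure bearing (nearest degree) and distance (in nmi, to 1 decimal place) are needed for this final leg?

Leg 1 (S20°W, 34 nmi): east 34 sin 200° = -11.63, north 34 cos 200° = -31.95
Current position: (-11.63, -31.95). Target: (18, 28). Remaining: Δeast = 29.63, Δnorth = 59.95.
Bearing = atan2(29.63, 59.95) mod 360° = 26.30°; distance = √((29.63)² + (59.95)²) = 66.872 nmi.

026°, 66.9 nmi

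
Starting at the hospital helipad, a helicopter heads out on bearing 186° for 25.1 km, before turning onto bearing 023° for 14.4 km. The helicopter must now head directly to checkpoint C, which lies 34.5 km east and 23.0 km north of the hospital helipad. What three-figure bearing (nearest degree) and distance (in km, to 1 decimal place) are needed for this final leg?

Leg 1 (186°, 25.1 km): east 25.1 sin 186° = -2.62, north 25.1 cos 186° = -24.96
Leg 2 (023°, 14.4 km): east 14.4 sin 23° = 5.63, north 14.4 cos 23° = 13.26
Current position: (3.00, -11.71). Target: (34.5, 23.0). Remaining: Δeast = 31.50, Δnorth = 34.71.
Bearing = atan2(31.50, 34.71) mod 360° = 42.22°; distance = √((31.50)² + (34.71)²) = 46.869 km.

042°, 46.9 km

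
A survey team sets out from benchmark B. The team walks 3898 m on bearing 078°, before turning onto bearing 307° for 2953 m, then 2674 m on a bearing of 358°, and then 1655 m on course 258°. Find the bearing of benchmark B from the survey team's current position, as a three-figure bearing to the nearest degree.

Leg 1 (078°, 3898 m): east 3898 sin 78° = 3812.82, north 3898 cos 78° = 810.44
Leg 2 (307°, 2953 m): east 2953 sin 307° = -2358.37, north 2953 cos 307° = 1777.16
Leg 3 (358°, 2674 m): east 2674 sin 358° = -93.32, north 2674 cos 358° = 2672.37
Leg 4 (258°, 1655 m): east 1655 sin 258° = -1618.83, north 1655 cos 258° = -344.09
Net displacement: -257.71 east, 4915.88 north. Direction back to start is (257.71, -4915.88): bearing = atan2(257.71, -4915.88) mod 360° = 177.00° ≈ 177°.

177°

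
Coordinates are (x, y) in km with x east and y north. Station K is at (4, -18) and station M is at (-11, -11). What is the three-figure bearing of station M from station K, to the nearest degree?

295°

Δeast = -11 − 4 = -15.00; Δnorth = -11 − -18 = 7.00.
Bearing = atan2(Δeast, Δnorth) mod 360° = 295.02° ≈ 295°.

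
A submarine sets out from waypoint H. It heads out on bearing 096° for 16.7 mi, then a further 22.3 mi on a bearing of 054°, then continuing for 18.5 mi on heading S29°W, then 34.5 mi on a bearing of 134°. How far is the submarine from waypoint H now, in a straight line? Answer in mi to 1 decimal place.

Leg 1 (096°, 16.7 mi): east 16.7 sin 96° = 16.61, north 16.7 cos 96° = -1.75
Leg 2 (054°, 22.3 mi): east 22.3 sin 54° = 18.04, north 22.3 cos 54° = 13.11
Leg 3 (S29°W, 18.5 mi): east 18.5 sin 209° = -8.97, north 18.5 cos 209° = -16.18
Leg 4 (134°, 34.5 mi): east 34.5 sin 134° = 24.82, north 34.5 cos 134° = -23.97
Net: 50.50 east, -28.78 north. Distance = √((50.50)² + (-28.78)²) = 58.125 mi.

58.1 mi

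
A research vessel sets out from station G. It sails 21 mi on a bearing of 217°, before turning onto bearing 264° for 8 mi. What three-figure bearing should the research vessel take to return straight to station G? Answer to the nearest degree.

049°

Leg 1 (217°, 21 mi): east 21 sin 217° = -12.64, north 21 cos 217° = -16.77
Leg 2 (264°, 8 mi): east 8 sin 264° = -7.96, north 8 cos 264° = -0.84
Net displacement: -20.59 east, -17.61 north. Direction back to start is (20.59, 17.61): bearing = atan2(20.59, 17.61) mod 360° = 49.47° ≈ 049°.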